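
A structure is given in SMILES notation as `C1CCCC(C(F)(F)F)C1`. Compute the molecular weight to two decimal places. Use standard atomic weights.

Atom tally by fragment:
  cyclohexane ring core → C:6 H:12
  (− 1 ring H displaced by substituents)
  + CF3 → C:1 F:3
Element totals:
  C: 7
  H: 11
  F: 3
Molecular formula: C7H11F3.
  M = 7(12.011) + 11(1.008) + 3(18.998)
    = 84.077 + 11.088 + 56.994 = 152.159

152.16 g/mol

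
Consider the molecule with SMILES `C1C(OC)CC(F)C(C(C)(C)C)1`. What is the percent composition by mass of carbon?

Atom tally by fragment:
  cyclopentane ring core → C:5 H:10
  (− 3 ring H displaced by substituents)
  + OCH3 → C:1 H:3 O:1
  + F → F:1
  + C(CH3)3 → C:4 H:9
Element totals:
  C: 10
  H: 19
  F: 1
  O: 1
Molecular formula: C10H19FO.
Molar mass = 174.259 g/mol.
Mass from C: 10 × 12.011 = 120.110 g/mol.
%C = 120.110 / 174.259 × 100 = 68.93%.

68.93%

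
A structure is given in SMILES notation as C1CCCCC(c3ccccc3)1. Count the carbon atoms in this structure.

12

Atom tally by fragment:
  cyclohexane ring core → C:6 H:12
  (− 1 ring H displaced by substituents)
  + C6H5 → C:6 H:5
Element totals:
  C: 12
  H: 16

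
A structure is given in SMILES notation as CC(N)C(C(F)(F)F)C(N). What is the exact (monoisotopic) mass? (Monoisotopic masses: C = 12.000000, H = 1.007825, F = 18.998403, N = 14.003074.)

156.0874

Atom tally by fragment:
  CH3 → C:1 H:3
  CH(NH2) → C:1 H:3 N:1
  CH(CF3) → C:2 H:1 F:3
  CH2NH2 → C:1 H:4 N:1
Element totals:
  C: 5
  H: 11
  F: 3
  N: 2
Molecular formula: C5H11F3N2.
  M = 5(12.0) + 11(1.007825) + 3(18.998403) + 2(14.003074)
    = 60.000000 + 11.086075 + 56.995209 + 28.006148 = 156.087432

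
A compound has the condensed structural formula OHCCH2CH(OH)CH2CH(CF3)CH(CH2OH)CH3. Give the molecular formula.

Atom tally by fragment:
  OHCCH2 → C:2 H:3 O:1
  CH(OH) → C:1 H:2 O:1
  CH2 → C:1 H:2
  CH(CF3) → C:2 H:1 F:3
  CH(CH2OH) → C:2 H:4 O:1
  CH3 → C:1 H:3
Element totals:
  C: 9
  H: 15
  F: 3
  O: 3

C9H15F3O3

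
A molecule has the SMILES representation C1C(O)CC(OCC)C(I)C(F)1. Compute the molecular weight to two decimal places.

Atom tally by fragment:
  cyclohexane ring core → C:6 H:12
  (− 4 ring H displaced by substituents)
  + OH → O:1 H:1
  + OC2H5 → C:2 H:5 O:1
  + I → I:1
  + F → F:1
Element totals:
  C: 8
  H: 14
  F: 1
  I: 1
  O: 2
Molecular formula: C8H14FIO2.
  M = 8(12.011) + 14(1.008) + 18.998 + 126.904 + 2(15.999)
    = 96.088 + 14.112 + 18.998 + 126.904 + 31.998 = 288.100

288.10 g/mol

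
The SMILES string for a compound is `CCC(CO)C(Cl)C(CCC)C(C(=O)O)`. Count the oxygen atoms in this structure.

Atom tally by fragment:
  CH3 → C:1 H:3
  CH2 → C:1 H:2
  CH(CH2OH) → C:2 H:4 O:1
  CH(Cl) → C:1 H:1 Cl:1
  CH(CH2CH2CH3) → C:4 H:8
  CH2COOH → C:2 H:3 O:2
Element totals:
  C: 11
  H: 21
  Cl: 1
  O: 3

3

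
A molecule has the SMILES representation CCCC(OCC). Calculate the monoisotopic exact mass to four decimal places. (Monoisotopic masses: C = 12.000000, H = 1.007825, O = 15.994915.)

102.1045

Atom tally by fragment:
  CH3 → C:1 H:3
  CH2 → C:1 H:2
  CH2 → C:1 H:2
  CH2OC2H5 → C:3 H:7 O:1
Element totals:
  C: 6
  H: 14
  O: 1
Molecular formula: C6H14O.
  M = 6(12.0) + 14(1.007825) + 15.994915
    = 72.000000 + 14.109550 + 15.994915 = 102.104465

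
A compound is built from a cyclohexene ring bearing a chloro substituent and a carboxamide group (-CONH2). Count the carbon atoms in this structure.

Atom tally by fragment:
  cyclohexene ring core → C:6 H:10
  (− 2 ring H displaced by substituents)
  + Cl → Cl:1
  + CONH2 → C:1 H:2 O:1 N:1
Element totals:
  C: 7
  H: 10
  Cl: 1
  N: 1
  O: 1

7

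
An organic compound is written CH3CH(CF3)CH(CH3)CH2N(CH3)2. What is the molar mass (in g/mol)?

183.22 g/mol

Atom tally by fragment:
  CH3 → C:1 H:3
  CH(CF3) → C:2 H:1 F:3
  CH(CH3) → C:2 H:4
  CH2N(CH3)2 → C:3 H:8 N:1
Element totals:
  C: 8
  H: 16
  F: 3
  N: 1
Molecular formula: C8H16F3N.
  M = 8(12.011) + 16(1.008) + 3(18.998) + 14.007
    = 96.088 + 16.128 + 56.994 + 14.007 = 183.217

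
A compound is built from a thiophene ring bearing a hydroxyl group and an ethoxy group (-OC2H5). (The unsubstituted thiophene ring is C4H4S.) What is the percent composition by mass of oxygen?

22.19%

Atom tally by fragment:
  thiophene ring core → C:4 H:4 S:1
  (− 2 ring H displaced by substituents)
  + OH → O:1 H:1
  + OC2H5 → C:2 H:5 O:1
Element totals:
  C: 6
  H: 8
  O: 2
  S: 1
Molecular formula: C6H8O2S.
Molar mass = 144.188 g/mol.
Mass from O: 2 × 15.999 = 31.998 g/mol.
%O = 31.998 / 144.188 × 100 = 22.19%.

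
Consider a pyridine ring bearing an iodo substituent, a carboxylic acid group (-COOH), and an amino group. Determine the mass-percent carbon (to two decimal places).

Atom tally by fragment:
  pyridine ring core → C:5 H:5 N:1
  (− 3 ring H displaced by substituents)
  + I → I:1
  + COOH → C:1 H:1 O:2
  + NH2 → N:1 H:2
Element totals:
  C: 6
  H: 5
  I: 1
  N: 2
  O: 2
Molecular formula: C6H5IN2O2.
Molar mass = 264.022 g/mol.
Mass from C: 6 × 12.011 = 72.066 g/mol.
%C = 72.066 / 264.022 × 100 = 27.30%.

27.30%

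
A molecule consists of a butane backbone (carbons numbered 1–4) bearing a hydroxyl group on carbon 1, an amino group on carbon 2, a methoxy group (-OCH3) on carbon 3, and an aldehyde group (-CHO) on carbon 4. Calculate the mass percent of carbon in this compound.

Atom tally by fragment:
  HOCH2 → C:1 H:3 O:1
  CH(NH2) → C:1 H:3 N:1
  CH(OCH3) → C:2 H:4 O:1
  CH2CHO → C:2 H:3 O:1
Element totals:
  C: 6
  H: 13
  N: 1
  O: 3
Molecular formula: C6H13NO3.
Molar mass = 147.174 g/mol.
Mass from C: 6 × 12.011 = 72.066 g/mol.
%C = 72.066 / 147.174 × 100 = 48.97%.

48.97%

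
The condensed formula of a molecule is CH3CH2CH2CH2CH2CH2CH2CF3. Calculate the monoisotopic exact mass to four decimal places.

Element totals:
  C: 8
  H: 15
  F: 3
Molecular formula: C8H15F3.
  M = 8(12.0) + 15(1.007825) + 3(18.998403)
    = 96.000000 + 15.117375 + 56.995209 = 168.112584

168.1126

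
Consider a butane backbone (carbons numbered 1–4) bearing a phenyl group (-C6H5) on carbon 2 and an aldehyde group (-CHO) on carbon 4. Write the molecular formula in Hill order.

Atom tally by fragment:
  CH3 → C:1 H:3
  CH(C6H5) → C:7 H:6
  CH2 → C:1 H:2
  CH2CHO → C:2 H:3 O:1
Element totals:
  C: 11
  H: 14
  O: 1

C11H14O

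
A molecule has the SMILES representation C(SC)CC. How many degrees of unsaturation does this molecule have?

Atom tally by fragment:
  CH3SCH2 → C:2 H:5 S:1
  CH2 → C:1 H:2
  CH3 → C:1 H:3
Element totals:
  C: 4
  H: 10
  S: 1
Molecular formula: C4H10S.
DoU = (2C + 2 + N − H − X) / 2 = (2·4 + 2 + 0 − 10 − 0) / 2 = 0.

0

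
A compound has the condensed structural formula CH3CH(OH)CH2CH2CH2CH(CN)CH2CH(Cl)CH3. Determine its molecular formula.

C10H18ClNO

Element totals:
  C: 10
  H: 18
  Cl: 1
  N: 1
  O: 1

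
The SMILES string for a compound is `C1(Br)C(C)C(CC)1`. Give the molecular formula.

Atom tally by fragment:
  cyclopropane ring core → C:3 H:6
  (− 3 ring H displaced by substituents)
  + Br → Br:1
  + CH3 → C:1 H:3
  + C2H5 → C:2 H:5
Element totals:
  C: 6
  H: 11
  Br: 1

C6H11Br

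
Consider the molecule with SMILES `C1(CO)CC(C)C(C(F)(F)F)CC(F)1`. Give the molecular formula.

Atom tally by fragment:
  cyclohexane ring core → C:6 H:12
  (− 4 ring H displaced by substituents)
  + CH2OH → C:1 H:3 O:1
  + CH3 → C:1 H:3
  + CF3 → C:1 F:3
  + F → F:1
Element totals:
  C: 9
  H: 14
  F: 4
  O: 1

C9H14F4O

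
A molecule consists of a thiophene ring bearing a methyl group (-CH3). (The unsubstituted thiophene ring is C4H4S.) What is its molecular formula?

Atom tally by fragment:
  thiophene ring core → C:4 H:4 S:1
  (− 1 ring H displaced by substituents)
  + CH3 → C:1 H:3
Element totals:
  C: 5
  H: 6
  S: 1

C5H6S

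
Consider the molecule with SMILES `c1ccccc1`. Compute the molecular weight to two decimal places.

Atom tally by fragment:
  benzene ring core → C:6 H:6
Element totals:
  C: 6
  H: 6
Molecular formula: C6H6.
  M = 6(12.011) + 6(1.008)
    = 72.066 + 6.048 = 78.114

78.11 g/mol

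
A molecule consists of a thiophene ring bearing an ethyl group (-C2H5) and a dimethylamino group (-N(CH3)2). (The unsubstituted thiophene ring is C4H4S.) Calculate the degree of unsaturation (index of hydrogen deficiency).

3

Atom tally by fragment:
  thiophene ring core → C:4 H:4 S:1
  (− 2 ring H displaced by substituents)
  + C2H5 → C:2 H:5
  + N(CH3)2 → N:1 C:2 H:6
Element totals:
  C: 8
  H: 13
  N: 1
  S: 1
Molecular formula: C8H13NS.
DoU = (2C + 2 + N − H − X) / 2 = (2·8 + 2 + 1 − 13 − 0) / 2 = 3.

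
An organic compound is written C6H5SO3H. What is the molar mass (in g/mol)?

Atom tally by fragment:
  benzene ring core → C:6 H:6
  (− 1 ring H displaced by substituents)
  + SO3H → S:1 O:3 H:1
Element totals:
  C: 6
  H: 6
  O: 3
  S: 1
Molecular formula: C6H6O3S.
  M = 6(12.011) + 6(1.008) + 3(15.999) + 32.06
    = 72.066 + 6.048 + 47.997 + 32.060 = 158.171

158.17 g/mol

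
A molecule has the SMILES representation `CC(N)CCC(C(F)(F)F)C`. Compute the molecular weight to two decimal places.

169.19 g/mol

Atom tally by fragment:
  CH3 → C:1 H:3
  CH(NH2) → C:1 H:3 N:1
  CH2 → C:1 H:2
  CH2 → C:1 H:2
  CH(CF3) → C:2 H:1 F:3
  CH3 → C:1 H:3
Element totals:
  C: 7
  H: 14
  F: 3
  N: 1
Molecular formula: C7H14F3N.
  M = 7(12.011) + 14(1.008) + 3(18.998) + 14.007
    = 84.077 + 14.112 + 56.994 + 14.007 = 169.190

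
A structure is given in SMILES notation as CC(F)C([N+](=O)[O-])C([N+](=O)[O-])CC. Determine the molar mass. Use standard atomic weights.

Atom tally by fragment:
  CH3 → C:1 H:3
  CH(F) → C:1 H:1 F:1
  CH(NO2) → C:1 H:1 N:1 O:2
  CH(NO2) → C:1 H:1 N:1 O:2
  CH2 → C:1 H:2
  CH3 → C:1 H:3
Element totals:
  C: 6
  H: 11
  F: 1
  N: 2
  O: 4
Molecular formula: C6H11FN2O4.
  M = 6(12.011) + 11(1.008) + 18.998 + 2(14.007) + 4(15.999)
    = 72.066 + 11.088 + 18.998 + 28.014 + 63.996 = 194.162

194.16 g/mol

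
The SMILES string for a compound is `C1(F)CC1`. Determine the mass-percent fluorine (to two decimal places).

31.63%

Atom tally by fragment:
  cyclopropane ring core → C:3 H:6
  (− 1 ring H displaced by substituents)
  + F → F:1
Element totals:
  C: 3
  H: 5
  F: 1
Molecular formula: C3H5F.
Molar mass = 60.071 g/mol.
Mass from F: 1 × 18.998 = 18.998 g/mol.
%F = 18.998 / 60.071 × 100 = 31.63%.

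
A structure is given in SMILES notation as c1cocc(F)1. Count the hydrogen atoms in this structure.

3

Atom tally by fragment:
  furan ring core → C:4 H:4 O:1
  (− 1 ring H displaced by substituents)
  + F → F:1
Element totals:
  C: 4
  H: 3
  F: 1
  O: 1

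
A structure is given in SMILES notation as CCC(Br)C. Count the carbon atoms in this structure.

Atom tally by fragment:
  CH3 → C:1 H:3
  CH2 → C:1 H:2
  CH(Br) → C:1 H:1 Br:1
  CH3 → C:1 H:3
Element totals:
  C: 4
  H: 9
  Br: 1

4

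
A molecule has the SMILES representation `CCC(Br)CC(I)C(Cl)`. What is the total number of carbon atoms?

6

Atom tally by fragment:
  CH3 → C:1 H:3
  CH2 → C:1 H:2
  CH(Br) → C:1 H:1 Br:1
  CH2 → C:1 H:2
  CH(I) → C:1 H:1 I:1
  CH2Cl → C:1 H:2 Cl:1
Element totals:
  C: 6
  H: 11
  Br: 1
  Cl: 1
  I: 1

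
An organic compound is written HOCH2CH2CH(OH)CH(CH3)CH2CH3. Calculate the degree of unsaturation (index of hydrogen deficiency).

0

Atom tally by fragment:
  HOCH2CH2 → C:2 H:5 O:1
  CH(OH) → C:1 H:2 O:1
  CH(CH3) → C:2 H:4
  CH2 → C:1 H:2
  CH3 → C:1 H:3
Element totals:
  C: 7
  H: 16
  O: 2
Molecular formula: C7H16O2.
DoU = (2C + 2 + N − H − X) / 2 = (2·7 + 2 + 0 − 16 − 0) / 2 = 0.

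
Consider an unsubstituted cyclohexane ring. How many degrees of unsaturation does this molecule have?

Atom tally by fragment:
  cyclohexane ring core → C:6 H:12
Element totals:
  C: 6
  H: 12
Molecular formula: C6H12.
DoU = (2C + 2 + N − H − X) / 2 = (2·6 + 2 + 0 − 12 − 0) / 2 = 1.

1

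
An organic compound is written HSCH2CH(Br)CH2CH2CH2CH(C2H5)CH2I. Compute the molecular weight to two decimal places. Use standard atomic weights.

Element totals:
  C: 9
  H: 18
  Br: 1
  I: 1
  S: 1
Molecular formula: C9H18BrIS.
  M = 9(12.011) + 18(1.008) + 79.904 + 126.904 + 32.06
    = 108.099 + 18.144 + 79.904 + 126.904 + 32.060 = 365.111

365.11 g/mol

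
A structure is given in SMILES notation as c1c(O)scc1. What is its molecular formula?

Atom tally by fragment:
  thiophene ring core → C:4 H:4 S:1
  (− 1 ring H displaced by substituents)
  + OH → O:1 H:1
Element totals:
  C: 4
  H: 4
  O: 1
  S: 1

C4H4OS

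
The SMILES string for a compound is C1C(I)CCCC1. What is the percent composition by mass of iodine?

60.41%

Atom tally by fragment:
  cyclohexane ring core → C:6 H:12
  (− 1 ring H displaced by substituents)
  + I → I:1
Element totals:
  C: 6
  H: 11
  I: 1
Molecular formula: C6H11I.
Molar mass = 210.058 g/mol.
Mass from I: 1 × 126.904 = 126.904 g/mol.
%I = 126.904 / 210.058 × 100 = 60.41%.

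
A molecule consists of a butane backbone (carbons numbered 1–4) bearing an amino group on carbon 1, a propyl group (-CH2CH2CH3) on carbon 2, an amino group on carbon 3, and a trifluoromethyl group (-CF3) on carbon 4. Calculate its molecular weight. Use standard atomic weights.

Atom tally by fragment:
  H2NCH2 → C:1 H:4 N:1
  CH(CH2CH2CH3) → C:4 H:8
  CH(NH2) → C:1 H:3 N:1
  CH2CF3 → C:2 H:2 F:3
Element totals:
  C: 8
  H: 17
  F: 3
  N: 2
Molecular formula: C8H17F3N2.
  M = 8(12.011) + 17(1.008) + 3(18.998) + 2(14.007)
    = 96.088 + 17.136 + 56.994 + 28.014 = 198.232

198.23 g/mol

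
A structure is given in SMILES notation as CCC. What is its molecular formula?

Atom tally by fragment:
  CH3 → C:1 H:3
  CH2 → C:1 H:2
  CH3 → C:1 H:3
Element totals:
  C: 3
  H: 8

C3H8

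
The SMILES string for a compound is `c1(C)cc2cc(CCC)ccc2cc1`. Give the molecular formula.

Atom tally by fragment:
  naphthalene ring system core → C:10 H:8
  (− 2 ring H displaced by substituents)
  + CH3 → C:1 H:3
  + CH2CH2CH3 → C:3 H:7
Element totals:
  C: 14
  H: 16

C14H16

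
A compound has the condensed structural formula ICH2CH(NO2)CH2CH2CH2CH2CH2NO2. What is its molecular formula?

C7H13IN2O4

Atom tally by fragment:
  ICH2 → C:1 H:2 I:1
  CH(NO2) → C:1 H:1 N:1 O:2
  CH2 → C:1 H:2
  CH2 → C:1 H:2
  CH2 → C:1 H:2
  CH2 → C:1 H:2
  CH2NO2 → C:1 H:2 N:1 O:2
Element totals:
  C: 7
  H: 13
  I: 1
  N: 2
  O: 4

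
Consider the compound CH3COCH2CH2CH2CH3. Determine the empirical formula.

C6H12O

Atom tally by fragment:
  CH3COCH2 → C:3 H:5 O:1
  CH2 → C:1 H:2
  CH2 → C:1 H:2
  CH3 → C:1 H:3
Element totals:
  C: 6
  H: 12
  O: 1
Molecular formula: C6H12O.
gcd of subscripts (6, 12, 1) = 1, so the empirical formula equals the molecular formula.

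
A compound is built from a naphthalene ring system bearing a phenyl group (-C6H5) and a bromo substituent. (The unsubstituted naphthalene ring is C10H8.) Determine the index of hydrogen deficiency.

Atom tally by fragment:
  naphthalene ring system core → C:10 H:8
  (− 2 ring H displaced by substituents)
  + C6H5 → C:6 H:5
  + Br → Br:1
Element totals:
  C: 16
  H: 11
  Br: 1
Molecular formula: C16H11Br.
DoU = (2C + 2 + N − H − X) / 2 = (2·16 + 2 + 0 − 11 − 1) / 2 = 11.

11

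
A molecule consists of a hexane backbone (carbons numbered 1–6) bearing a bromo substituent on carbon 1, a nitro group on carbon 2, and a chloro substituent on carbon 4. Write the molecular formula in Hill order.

Atom tally by fragment:
  BrCH2 → C:1 H:2 Br:1
  CH(NO2) → C:1 H:1 N:1 O:2
  CH2 → C:1 H:2
  CH(Cl) → C:1 H:1 Cl:1
  CH2 → C:1 H:2
  CH3 → C:1 H:3
Element totals:
  C: 6
  H: 11
  Br: 1
  Cl: 1
  N: 1
  O: 2

C6H11BrClNO2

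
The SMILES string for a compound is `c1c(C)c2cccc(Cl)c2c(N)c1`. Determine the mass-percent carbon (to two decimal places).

Atom tally by fragment:
  naphthalene ring system core → C:10 H:8
  (− 3 ring H displaced by substituents)
  + CH3 → C:1 H:3
  + Cl → Cl:1
  + NH2 → N:1 H:2
Element totals:
  C: 11
  H: 10
  Cl: 1
  N: 1
Molecular formula: C11H10ClN.
Molar mass = 191.658 g/mol.
Mass from C: 11 × 12.011 = 132.121 g/mol.
%C = 132.121 / 191.658 × 100 = 68.94%.

68.94%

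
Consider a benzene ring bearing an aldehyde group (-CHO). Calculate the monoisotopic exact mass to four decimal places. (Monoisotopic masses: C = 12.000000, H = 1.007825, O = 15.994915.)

Atom tally by fragment:
  benzene ring core → C:6 H:6
  (− 1 ring H displaced by substituents)
  + CHO → C:1 H:1 O:1
Element totals:
  C: 7
  H: 6
  O: 1
Molecular formula: C7H6O.
  M = 7(12.0) + 6(1.007825) + 15.994915
    = 84.000000 + 6.046950 + 15.994915 = 106.041865

106.0419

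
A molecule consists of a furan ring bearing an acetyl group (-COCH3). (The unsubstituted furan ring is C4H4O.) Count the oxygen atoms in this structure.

2

Atom tally by fragment:
  furan ring core → C:4 H:4 O:1
  (− 1 ring H displaced by substituents)
  + COCH3 → C:2 H:3 O:1
Element totals:
  C: 6
  H: 6
  O: 2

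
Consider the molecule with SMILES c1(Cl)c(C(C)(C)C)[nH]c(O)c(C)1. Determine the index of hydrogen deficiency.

Atom tally by fragment:
  pyrrole ring core → C:4 H:5 N:1
  (− 4 ring H displaced by substituents)
  + Cl → Cl:1
  + C(CH3)3 → C:4 H:9
  + OH → O:1 H:1
  + CH3 → C:1 H:3
Element totals:
  C: 9
  H: 14
  Cl: 1
  N: 1
  O: 1
Molecular formula: C9H14ClNO.
DoU = (2C + 2 + N − H − X) / 2 = (2·9 + 2 + 1 − 14 − 1) / 2 = 3.

3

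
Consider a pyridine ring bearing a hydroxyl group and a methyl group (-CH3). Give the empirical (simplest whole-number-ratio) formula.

C6H7NO

Atom tally by fragment:
  pyridine ring core → C:5 H:5 N:1
  (− 2 ring H displaced by substituents)
  + OH → O:1 H:1
  + CH3 → C:1 H:3
Element totals:
  C: 6
  H: 7
  N: 1
  O: 1
Molecular formula: C6H7NO.
gcd of subscripts (6, 7, 1, 1) = 1, so the empirical formula equals the molecular formula.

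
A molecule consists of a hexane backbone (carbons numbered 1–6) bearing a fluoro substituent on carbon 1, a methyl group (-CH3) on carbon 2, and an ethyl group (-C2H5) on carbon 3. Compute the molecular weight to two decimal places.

146.25 g/mol

Atom tally by fragment:
  FCH2 → C:1 H:2 F:1
  CH(CH3) → C:2 H:4
  CH(C2H5) → C:3 H:6
  CH2 → C:1 H:2
  CH2 → C:1 H:2
  CH3 → C:1 H:3
Element totals:
  C: 9
  H: 19
  F: 1
Molecular formula: C9H19F.
  M = 9(12.011) + 19(1.008) + 18.998
    = 108.099 + 19.152 + 18.998 = 146.249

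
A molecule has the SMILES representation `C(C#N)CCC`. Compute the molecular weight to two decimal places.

Atom tally by fragment:
  NCCH2 → C:2 H:2 N:1
  CH2 → C:1 H:2
  CH2 → C:1 H:2
  CH3 → C:1 H:3
Element totals:
  C: 5
  H: 9
  N: 1
Molecular formula: C5H9N.
  M = 5(12.011) + 9(1.008) + 14.007
    = 60.055 + 9.072 + 14.007 = 83.134

83.13 g/mol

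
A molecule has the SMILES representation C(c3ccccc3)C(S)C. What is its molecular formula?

Atom tally by fragment:
  C6H5CH2 → C:7 H:7
  CH(SH) → C:1 H:2 S:1
  CH3 → C:1 H:3
Element totals:
  C: 9
  H: 12
  S: 1

C9H12S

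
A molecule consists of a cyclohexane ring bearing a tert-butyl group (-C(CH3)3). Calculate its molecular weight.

Atom tally by fragment:
  cyclohexane ring core → C:6 H:12
  (− 1 ring H displaced by substituents)
  + C(CH3)3 → C:4 H:9
Element totals:
  C: 10
  H: 20
Molecular formula: C10H20.
  M = 10(12.011) + 20(1.008)
    = 120.110 + 20.160 = 140.270

140.27 g/mol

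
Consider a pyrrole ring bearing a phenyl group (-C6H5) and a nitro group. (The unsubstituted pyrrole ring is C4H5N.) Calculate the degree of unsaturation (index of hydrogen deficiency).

8

Atom tally by fragment:
  pyrrole ring core → C:4 H:5 N:1
  (− 2 ring H displaced by substituents)
  + C6H5 → C:6 H:5
  + NO2 → N:1 O:2
Element totals:
  C: 10
  H: 8
  N: 2
  O: 2
Molecular formula: C10H8N2O2.
DoU = (2C + 2 + N − H − X) / 2 = (2·10 + 2 + 2 − 8 − 0) / 2 = 8.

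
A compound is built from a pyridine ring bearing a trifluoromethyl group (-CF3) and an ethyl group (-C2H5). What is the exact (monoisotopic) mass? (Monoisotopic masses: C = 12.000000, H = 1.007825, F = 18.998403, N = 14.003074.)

Atom tally by fragment:
  pyridine ring core → C:5 H:5 N:1
  (− 2 ring H displaced by substituents)
  + CF3 → C:1 F:3
  + C2H5 → C:2 H:5
Element totals:
  C: 8
  H: 8
  F: 3
  N: 1
Molecular formula: C8H8F3N.
  M = 8(12.0) + 8(1.007825) + 3(18.998403) + 14.003074
    = 96.000000 + 8.062600 + 56.995209 + 14.003074 = 175.060883

175.0609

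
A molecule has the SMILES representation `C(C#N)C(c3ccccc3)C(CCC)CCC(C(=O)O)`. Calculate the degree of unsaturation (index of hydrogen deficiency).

7

Atom tally by fragment:
  NCCH2 → C:2 H:2 N:1
  CH(C6H5) → C:7 H:6
  CH(CH2CH2CH3) → C:4 H:8
  CH2 → C:1 H:2
  CH2 → C:1 H:2
  CH2COOH → C:2 H:3 O:2
Element totals:
  C: 17
  H: 23
  N: 1
  O: 2
Molecular formula: C17H23NO2.
DoU = (2C + 2 + N − H − X) / 2 = (2·17 + 2 + 1 − 23 − 0) / 2 = 7.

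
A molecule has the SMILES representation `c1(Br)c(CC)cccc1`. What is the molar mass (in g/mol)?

185.06 g/mol

Atom tally by fragment:
  benzene ring core → C:6 H:6
  (− 2 ring H displaced by substituents)
  + Br → Br:1
  + C2H5 → C:2 H:5
Element totals:
  C: 8
  H: 9
  Br: 1
Molecular formula: C8H9Br.
  M = 8(12.011) + 9(1.008) + 79.904
    = 96.088 + 9.072 + 79.904 = 185.064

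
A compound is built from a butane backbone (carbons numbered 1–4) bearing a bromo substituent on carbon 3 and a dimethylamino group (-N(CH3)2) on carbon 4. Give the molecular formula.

C6H14BrN

Atom tally by fragment:
  CH3 → C:1 H:3
  CH2 → C:1 H:2
  CH(Br) → C:1 H:1 Br:1
  CH2N(CH3)2 → C:3 H:8 N:1
Element totals:
  C: 6
  H: 14
  Br: 1
  N: 1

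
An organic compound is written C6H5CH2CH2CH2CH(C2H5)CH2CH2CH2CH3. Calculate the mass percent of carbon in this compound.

88.00%

Atom tally by fragment:
  C6H5CH2 → C:7 H:7
  CH2 → C:1 H:2
  CH2 → C:1 H:2
  CH(C2H5) → C:3 H:6
  CH2 → C:1 H:2
  CH2 → C:1 H:2
  CH2 → C:1 H:2
  CH3 → C:1 H:3
Element totals:
  C: 16
  H: 26
Molecular formula: C16H26.
Molar mass = 218.384 g/mol.
Mass from C: 16 × 12.011 = 192.176 g/mol.
%C = 192.176 / 218.384 × 100 = 88.00%.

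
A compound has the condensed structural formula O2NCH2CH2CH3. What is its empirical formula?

C3H7NO2

Atom tally by fragment:
  O2NCH2 → C:1 H:2 N:1 O:2
  CH2 → C:1 H:2
  CH3 → C:1 H:3
Element totals:
  C: 3
  H: 7
  N: 1
  O: 2
Molecular formula: C3H7NO2.
gcd of subscripts (3, 7, 1, 2) = 1, so the empirical formula equals the molecular formula.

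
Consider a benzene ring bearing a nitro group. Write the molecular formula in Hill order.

Atom tally by fragment:
  benzene ring core → C:6 H:6
  (− 1 ring H displaced by substituents)
  + NO2 → N:1 O:2
Element totals:
  C: 6
  H: 5
  N: 1
  O: 2

C6H5NO2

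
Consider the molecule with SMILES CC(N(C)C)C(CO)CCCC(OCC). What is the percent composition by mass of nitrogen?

Atom tally by fragment:
  CH3 → C:1 H:3
  CH(N(CH3)2) → C:3 H:7 N:1
  CH(CH2OH) → C:2 H:4 O:1
  CH2 → C:1 H:2
  CH2 → C:1 H:2
  CH2 → C:1 H:2
  CH2OC2H5 → C:3 H:7 O:1
Element totals:
  C: 12
  H: 27
  N: 1
  O: 2
Molecular formula: C12H27NO2.
Molar mass = 217.353 g/mol.
Mass from N: 1 × 14.007 = 14.007 g/mol.
%N = 14.007 / 217.353 × 100 = 6.44%.

6.44%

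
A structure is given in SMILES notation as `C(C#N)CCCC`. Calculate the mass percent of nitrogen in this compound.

Atom tally by fragment:
  NCCH2 → C:2 H:2 N:1
  CH2 → C:1 H:2
  CH2 → C:1 H:2
  CH2 → C:1 H:2
  CH3 → C:1 H:3
Element totals:
  C: 6
  H: 11
  N: 1
Molecular formula: C6H11N.
Molar mass = 97.161 g/mol.
Mass from N: 1 × 14.007 = 14.007 g/mol.
%N = 14.007 / 97.161 × 100 = 14.42%.

14.42%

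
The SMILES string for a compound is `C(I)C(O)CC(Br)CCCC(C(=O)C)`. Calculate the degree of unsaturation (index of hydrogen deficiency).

1

Atom tally by fragment:
  ICH2 → C:1 H:2 I:1
  CH(OH) → C:1 H:2 O:1
  CH2 → C:1 H:2
  CH(Br) → C:1 H:1 Br:1
  CH2 → C:1 H:2
  CH2 → C:1 H:2
  CH2 → C:1 H:2
  CH2COCH3 → C:3 H:5 O:1
Element totals:
  C: 10
  H: 18
  Br: 1
  I: 1
  O: 2
Molecular formula: C10H18BrIO2.
DoU = (2C + 2 + N − H − X) / 2 = (2·10 + 2 + 0 − 18 − 2) / 2 = 1.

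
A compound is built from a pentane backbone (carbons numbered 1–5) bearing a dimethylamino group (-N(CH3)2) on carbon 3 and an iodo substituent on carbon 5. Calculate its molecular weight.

241.12 g/mol

Atom tally by fragment:
  CH3 → C:1 H:3
  CH2 → C:1 H:2
  CH(N(CH3)2) → C:3 H:7 N:1
  CH2 → C:1 H:2
  CH2I → C:1 H:2 I:1
Element totals:
  C: 7
  H: 16
  I: 1
  N: 1
Molecular formula: C7H16IN.
  M = 7(12.011) + 16(1.008) + 126.904 + 14.007
    = 84.077 + 16.128 + 126.904 + 14.007 = 241.116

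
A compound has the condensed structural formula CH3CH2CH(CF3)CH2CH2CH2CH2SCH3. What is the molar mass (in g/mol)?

Atom tally by fragment:
  CH3 → C:1 H:3
  CH2 → C:1 H:2
  CH(CF3) → C:2 H:1 F:3
  CH2 → C:1 H:2
  CH2 → C:1 H:2
  CH2 → C:1 H:2
  CH2SCH3 → C:2 H:5 S:1
Element totals:
  C: 9
  H: 17
  F: 3
  S: 1
Molecular formula: C9H17F3S.
  M = 9(12.011) + 17(1.008) + 3(18.998) + 32.06
    = 108.099 + 17.136 + 56.994 + 32.060 = 214.289

214.29 g/mol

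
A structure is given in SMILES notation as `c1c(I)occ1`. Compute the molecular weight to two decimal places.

193.97 g/mol

Atom tally by fragment:
  furan ring core → C:4 H:4 O:1
  (− 1 ring H displaced by substituents)
  + I → I:1
Element totals:
  C: 4
  H: 3
  I: 1
  O: 1
Molecular formula: C4H3IO.
  M = 4(12.011) + 3(1.008) + 126.904 + 15.999
    = 48.044 + 3.024 + 126.904 + 15.999 = 193.971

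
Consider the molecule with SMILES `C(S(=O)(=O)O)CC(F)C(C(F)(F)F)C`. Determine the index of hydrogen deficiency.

0

Atom tally by fragment:
  HO3SCH2 → C:1 H:3 S:1 O:3
  CH2 → C:1 H:2
  CH(F) → C:1 H:1 F:1
  CH(CF3) → C:2 H:1 F:3
  CH3 → C:1 H:3
Element totals:
  C: 6
  H: 10
  F: 4
  O: 3
  S: 1
Molecular formula: C6H10F4O3S.
DoU = (2C + 2 + N − H − X) / 2 = (2·6 + 2 + 0 − 10 − 4) / 2 = 0.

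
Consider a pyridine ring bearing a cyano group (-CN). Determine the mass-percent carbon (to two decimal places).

Atom tally by fragment:
  pyridine ring core → C:5 H:5 N:1
  (− 1 ring H displaced by substituents)
  + CN → C:1 N:1
Element totals:
  C: 6
  H: 4
  N: 2
Molecular formula: C6H4N2.
Molar mass = 104.112 g/mol.
Mass from C: 6 × 12.011 = 72.066 g/mol.
%C = 72.066 / 104.112 × 100 = 69.22%.

69.22%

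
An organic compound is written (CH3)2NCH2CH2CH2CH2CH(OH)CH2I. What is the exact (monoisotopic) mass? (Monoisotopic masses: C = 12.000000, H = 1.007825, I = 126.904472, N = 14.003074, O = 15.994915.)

Element totals:
  C: 8
  H: 18
  I: 1
  N: 1
  O: 1
Molecular formula: C8H18INO.
  M = 8(12.0) + 18(1.007825) + 126.904472 + 14.003074 + 15.994915
    = 96.000000 + 18.140850 + 126.904472 + 14.003074 + 15.994915 = 271.043311

271.0433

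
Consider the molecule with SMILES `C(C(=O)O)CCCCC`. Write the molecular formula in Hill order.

C7H14O2

Atom tally by fragment:
  HOOCCH2 → C:2 H:3 O:2
  CH2 → C:1 H:2
  CH2 → C:1 H:2
  CH2 → C:1 H:2
  CH2 → C:1 H:2
  CH3 → C:1 H:3
Element totals:
  C: 7
  H: 14
  O: 2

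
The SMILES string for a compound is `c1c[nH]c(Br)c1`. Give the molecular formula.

Atom tally by fragment:
  pyrrole ring core → C:4 H:5 N:1
  (− 1 ring H displaced by substituents)
  + Br → Br:1
Element totals:
  C: 4
  H: 4
  Br: 1
  N: 1

C4H4BrN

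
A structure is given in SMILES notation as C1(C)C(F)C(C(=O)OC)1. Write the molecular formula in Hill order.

C6H9FO2

Atom tally by fragment:
  cyclopropane ring core → C:3 H:6
  (− 3 ring H displaced by substituents)
  + CH3 → C:1 H:3
  + F → F:1
  + COOCH3 → C:2 H:3 O:2
Element totals:
  C: 6
  H: 9
  F: 1
  O: 2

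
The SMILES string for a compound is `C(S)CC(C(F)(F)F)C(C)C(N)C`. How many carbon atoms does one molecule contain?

8

Atom tally by fragment:
  HSCH2 → C:1 H:3 S:1
  CH2 → C:1 H:2
  CH(CF3) → C:2 H:1 F:3
  CH(CH3) → C:2 H:4
  CH(NH2) → C:1 H:3 N:1
  CH3 → C:1 H:3
Element totals:
  C: 8
  H: 16
  F: 3
  N: 1
  S: 1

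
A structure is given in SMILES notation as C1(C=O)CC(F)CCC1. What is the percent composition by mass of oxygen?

12.29%

Atom tally by fragment:
  cyclohexane ring core → C:6 H:12
  (− 2 ring H displaced by substituents)
  + CHO → C:1 H:1 O:1
  + F → F:1
Element totals:
  C: 7
  H: 11
  F: 1
  O: 1
Molecular formula: C7H11FO.
Molar mass = 130.162 g/mol.
Mass from O: 1 × 15.999 = 15.999 g/mol.
%O = 15.999 / 130.162 × 100 = 12.29%.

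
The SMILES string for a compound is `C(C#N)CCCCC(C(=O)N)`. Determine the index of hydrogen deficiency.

3

Atom tally by fragment:
  NCCH2 → C:2 H:2 N:1
  CH2 → C:1 H:2
  CH2 → C:1 H:2
  CH2 → C:1 H:2
  CH2 → C:1 H:2
  CH2CONH2 → C:2 H:4 O:1 N:1
Element totals:
  C: 8
  H: 14
  N: 2
  O: 1
Molecular formula: C8H14N2O.
DoU = (2C + 2 + N − H − X) / 2 = (2·8 + 2 + 2 − 14 − 0) / 2 = 3.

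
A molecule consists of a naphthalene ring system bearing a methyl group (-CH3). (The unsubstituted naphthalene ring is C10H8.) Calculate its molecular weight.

142.20 g/mol

Atom tally by fragment:
  naphthalene ring system core → C:10 H:8
  (− 1 ring H displaced by substituents)
  + CH3 → C:1 H:3
Element totals:
  C: 11
  H: 10
Molecular formula: C11H10.
  M = 11(12.011) + 10(1.008)
    = 132.121 + 10.080 = 142.201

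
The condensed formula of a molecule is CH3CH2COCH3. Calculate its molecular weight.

72.11 g/mol

Atom tally by fragment:
  CH3 → C:1 H:3
  CH2COCH3 → C:3 H:5 O:1
Element totals:
  C: 4
  H: 8
  O: 1
Molecular formula: C4H8O.
  M = 4(12.011) + 8(1.008) + 15.999
    = 48.044 + 8.064 + 15.999 = 72.107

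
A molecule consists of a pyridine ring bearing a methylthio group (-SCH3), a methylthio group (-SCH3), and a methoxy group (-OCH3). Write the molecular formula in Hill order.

C8H11NOS2

Atom tally by fragment:
  pyridine ring core → C:5 H:5 N:1
  (− 3 ring H displaced by substituents)
  + SCH3 → C:1 H:3 S:1
  + SCH3 → C:1 H:3 S:1
  + OCH3 → C:1 H:3 O:1
Element totals:
  C: 8
  H: 11
  N: 1
  O: 1
  S: 2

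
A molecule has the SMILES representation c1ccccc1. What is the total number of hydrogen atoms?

Atom tally by fragment:
  benzene ring core → C:6 H:6
Element totals:
  C: 6
  H: 6

6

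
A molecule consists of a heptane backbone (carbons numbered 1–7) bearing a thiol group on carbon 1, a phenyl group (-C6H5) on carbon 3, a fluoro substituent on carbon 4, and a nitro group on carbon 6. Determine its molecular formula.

Atom tally by fragment:
  HSCH2 → C:1 H:3 S:1
  CH2 → C:1 H:2
  CH(C6H5) → C:7 H:6
  CH(F) → C:1 H:1 F:1
  CH2 → C:1 H:2
  CH(NO2) → C:1 H:1 N:1 O:2
  CH3 → C:1 H:3
Element totals:
  C: 13
  H: 18
  F: 1
  N: 1
  O: 2
  S: 1

C13H18FNO2S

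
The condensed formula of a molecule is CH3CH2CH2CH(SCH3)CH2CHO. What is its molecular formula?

Atom tally by fragment:
  CH3 → C:1 H:3
  CH2 → C:1 H:2
  CH2 → C:1 H:2
  CH(SCH3) → C:2 H:4 S:1
  CH2CHO → C:2 H:3 O:1
Element totals:
  C: 7
  H: 14
  O: 1
  S: 1

C7H14OS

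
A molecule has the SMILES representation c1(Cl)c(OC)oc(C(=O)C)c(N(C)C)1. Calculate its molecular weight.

217.65 g/mol

Atom tally by fragment:
  furan ring core → C:4 H:4 O:1
  (− 4 ring H displaced by substituents)
  + Cl → Cl:1
  + OCH3 → C:1 H:3 O:1
  + COCH3 → C:2 H:3 O:1
  + N(CH3)2 → N:1 C:2 H:6
Element totals:
  C: 9
  H: 12
  Cl: 1
  N: 1
  O: 3
Molecular formula: C9H12ClNO3.
  M = 9(12.011) + 12(1.008) + 35.45 + 14.007 + 3(15.999)
    = 108.099 + 12.096 + 35.450 + 14.007 + 47.997 = 217.649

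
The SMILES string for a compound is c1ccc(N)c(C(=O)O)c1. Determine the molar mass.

137.14 g/mol

Atom tally by fragment:
  benzene ring core → C:6 H:6
  (− 2 ring H displaced by substituents)
  + NH2 → N:1 H:2
  + COOH → C:1 H:1 O:2
Element totals:
  C: 7
  H: 7
  N: 1
  O: 2
Molecular formula: C7H7NO2.
  M = 7(12.011) + 7(1.008) + 14.007 + 2(15.999)
    = 84.077 + 7.056 + 14.007 + 31.998 = 137.138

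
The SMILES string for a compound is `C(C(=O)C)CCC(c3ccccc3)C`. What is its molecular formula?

C13H18O

Atom tally by fragment:
  CH3COCH2 → C:3 H:5 O:1
  CH2 → C:1 H:2
  CH2 → C:1 H:2
  CH(C6H5) → C:7 H:6
  CH3 → C:1 H:3
Element totals:
  C: 13
  H: 18
  O: 1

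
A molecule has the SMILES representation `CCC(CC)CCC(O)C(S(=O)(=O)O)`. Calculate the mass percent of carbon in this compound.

Atom tally by fragment:
  CH3 → C:1 H:3
  CH2 → C:1 H:2
  CH(C2H5) → C:3 H:6
  CH2 → C:1 H:2
  CH2 → C:1 H:2
  CH(OH) → C:1 H:2 O:1
  CH2SO3H → C:1 H:3 S:1 O:3
Element totals:
  C: 9
  H: 20
  O: 4
  S: 1
Molecular formula: C9H20O4S.
Molar mass = 224.315 g/mol.
Mass from C: 9 × 12.011 = 108.099 g/mol.
%C = 108.099 / 224.315 × 100 = 48.19%.

48.19%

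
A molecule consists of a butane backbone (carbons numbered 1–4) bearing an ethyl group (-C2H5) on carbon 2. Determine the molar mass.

Atom tally by fragment:
  CH3 → C:1 H:3
  CH(C2H5) → C:3 H:6
  CH2 → C:1 H:2
  CH3 → C:1 H:3
Element totals:
  C: 6
  H: 14
Molecular formula: C6H14.
  M = 6(12.011) + 14(1.008)
    = 72.066 + 14.112 = 86.178

86.18 g/mol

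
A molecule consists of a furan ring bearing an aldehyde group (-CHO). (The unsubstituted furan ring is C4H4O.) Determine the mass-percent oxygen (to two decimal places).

Atom tally by fragment:
  furan ring core → C:4 H:4 O:1
  (− 1 ring H displaced by substituents)
  + CHO → C:1 H:1 O:1
Element totals:
  C: 5
  H: 4
  O: 2
Molecular formula: C5H4O2.
Molar mass = 96.085 g/mol.
Mass from O: 2 × 15.999 = 31.998 g/mol.
%O = 31.998 / 96.085 × 100 = 33.30%.

33.30%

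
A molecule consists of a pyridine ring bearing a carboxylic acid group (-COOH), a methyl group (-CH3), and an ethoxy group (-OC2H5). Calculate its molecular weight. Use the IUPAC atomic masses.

Atom tally by fragment:
  pyridine ring core → C:5 H:5 N:1
  (− 3 ring H displaced by substituents)
  + COOH → C:1 H:1 O:2
  + CH3 → C:1 H:3
  + OC2H5 → C:2 H:5 O:1
Element totals:
  C: 9
  H: 11
  N: 1
  O: 3
Molecular formula: C9H11NO3.
  M = 9(12.011) + 11(1.008) + 14.007 + 3(15.999)
    = 108.099 + 11.088 + 14.007 + 47.997 = 181.191

181.19 g/mol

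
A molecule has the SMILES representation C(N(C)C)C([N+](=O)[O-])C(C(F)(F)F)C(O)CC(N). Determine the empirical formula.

Atom tally by fragment:
  (CH3)2NCH2 → C:3 H:8 N:1
  CH(NO2) → C:1 H:1 N:1 O:2
  CH(CF3) → C:2 H:1 F:3
  CH(OH) → C:1 H:2 O:1
  CH2 → C:1 H:2
  CH2NH2 → C:1 H:4 N:1
Element totals:
  C: 9
  H: 18
  F: 3
  N: 3
  O: 3
Molecular formula: C9H18F3N3O3.
gcd of subscripts = 3; dividing each by 3:
  C: 9/3 = 3
  F: 3/3 = 1
  H: 18/3 = 6
  N: 3/3 = 1
  O: 3/3 = 1

C3H6FNO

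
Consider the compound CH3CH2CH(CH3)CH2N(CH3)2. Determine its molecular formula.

Element totals:
  C: 7
  H: 17
  N: 1

C7H17N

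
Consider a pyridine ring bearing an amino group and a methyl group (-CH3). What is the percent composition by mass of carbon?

66.64%

Atom tally by fragment:
  pyridine ring core → C:5 H:5 N:1
  (− 2 ring H displaced by substituents)
  + NH2 → N:1 H:2
  + CH3 → C:1 H:3
Element totals:
  C: 6
  H: 8
  N: 2
Molecular formula: C6H8N2.
Molar mass = 108.144 g/mol.
Mass from C: 6 × 12.011 = 72.066 g/mol.
%C = 72.066 / 108.144 × 100 = 66.64%.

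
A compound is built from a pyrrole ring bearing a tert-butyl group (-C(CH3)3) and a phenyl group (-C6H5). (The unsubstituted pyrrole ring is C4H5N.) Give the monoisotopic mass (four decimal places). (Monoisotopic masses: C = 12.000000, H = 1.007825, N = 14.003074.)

199.1361

Atom tally by fragment:
  pyrrole ring core → C:4 H:5 N:1
  (− 2 ring H displaced by substituents)
  + C(CH3)3 → C:4 H:9
  + C6H5 → C:6 H:5
Element totals:
  C: 14
  H: 17
  N: 1
Molecular formula: C14H17N.
  M = 14(12.0) + 17(1.007825) + 14.003074
    = 168.000000 + 17.133025 + 14.003074 = 199.136099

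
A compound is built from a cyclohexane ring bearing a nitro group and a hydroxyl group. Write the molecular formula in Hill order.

Atom tally by fragment:
  cyclohexane ring core → C:6 H:12
  (− 2 ring H displaced by substituents)
  + NO2 → N:1 O:2
  + OH → O:1 H:1
Element totals:
  C: 6
  H: 11
  N: 1
  O: 3

C6H11NO3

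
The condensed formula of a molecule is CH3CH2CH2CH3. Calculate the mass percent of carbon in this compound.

Atom tally by fragment:
  CH3 → C:1 H:3
  CH2 → C:1 H:2
  CH2 → C:1 H:2
  CH3 → C:1 H:3
Element totals:
  C: 4
  H: 10
Molecular formula: C4H10.
Molar mass = 58.124 g/mol.
Mass from C: 4 × 12.011 = 48.044 g/mol.
%C = 48.044 / 58.124 × 100 = 82.66%.

82.66%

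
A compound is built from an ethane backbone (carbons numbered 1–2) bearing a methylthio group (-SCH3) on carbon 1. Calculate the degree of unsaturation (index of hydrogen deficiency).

0

Atom tally by fragment:
  CH3SCH2 → C:2 H:5 S:1
  CH3 → C:1 H:3
Element totals:
  C: 3
  H: 8
  S: 1
Molecular formula: C3H8S.
DoU = (2C + 2 + N − H − X) / 2 = (2·3 + 2 + 0 − 8 − 0) / 2 = 0.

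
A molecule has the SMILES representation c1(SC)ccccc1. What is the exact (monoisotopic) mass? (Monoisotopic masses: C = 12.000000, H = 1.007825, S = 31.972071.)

124.0347

Atom tally by fragment:
  benzene ring core → C:6 H:6
  (− 1 ring H displaced by substituents)
  + SCH3 → C:1 H:3 S:1
Element totals:
  C: 7
  H: 8
  S: 1
Molecular formula: C7H8S.
  M = 7(12.0) + 8(1.007825) + 31.972071
    = 84.000000 + 8.062600 + 31.972071 = 124.034671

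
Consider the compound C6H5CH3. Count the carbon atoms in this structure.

7

Element totals:
  C: 7
  H: 8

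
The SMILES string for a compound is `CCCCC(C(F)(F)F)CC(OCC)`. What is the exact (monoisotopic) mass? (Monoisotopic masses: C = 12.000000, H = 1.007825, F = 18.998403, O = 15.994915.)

212.1388

Atom tally by fragment:
  CH3 → C:1 H:3
  CH2 → C:1 H:2
  CH2 → C:1 H:2
  CH2 → C:1 H:2
  CH(CF3) → C:2 H:1 F:3
  CH2 → C:1 H:2
  CH2OC2H5 → C:3 H:7 O:1
Element totals:
  C: 10
  H: 19
  F: 3
  O: 1
Molecular formula: C10H19F3O.
  M = 10(12.0) + 19(1.007825) + 3(18.998403) + 15.994915
    = 120.000000 + 19.148675 + 56.995209 + 15.994915 = 212.138799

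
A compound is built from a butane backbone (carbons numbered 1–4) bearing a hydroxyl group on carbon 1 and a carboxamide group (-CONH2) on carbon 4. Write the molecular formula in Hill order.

Atom tally by fragment:
  HOCH2 → C:1 H:3 O:1
  CH2 → C:1 H:2
  CH2 → C:1 H:2
  CH2CONH2 → C:2 H:4 O:1 N:1
Element totals:
  C: 5
  H: 11
  N: 1
  O: 2

C5H11NO2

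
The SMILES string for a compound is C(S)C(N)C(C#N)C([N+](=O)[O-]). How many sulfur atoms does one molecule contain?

1

Atom tally by fragment:
  HSCH2 → C:1 H:3 S:1
  CH(NH2) → C:1 H:3 N:1
  CH(CN) → C:2 H:1 N:1
  CH2NO2 → C:1 H:2 N:1 O:2
Element totals:
  C: 5
  H: 9
  N: 3
  O: 2
  S: 1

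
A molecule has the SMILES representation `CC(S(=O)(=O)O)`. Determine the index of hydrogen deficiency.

Atom tally by fragment:
  CH3 → C:1 H:3
  CH2SO3H → C:1 H:3 S:1 O:3
Element totals:
  C: 2
  H: 6
  O: 3
  S: 1
Molecular formula: C2H6O3S.
DoU = (2C + 2 + N − H − X) / 2 = (2·2 + 2 + 0 − 6 − 0) / 2 = 0.

0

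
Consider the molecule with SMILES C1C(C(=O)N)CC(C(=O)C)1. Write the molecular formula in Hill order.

Atom tally by fragment:
  cyclobutane ring core → C:4 H:8
  (− 2 ring H displaced by substituents)
  + CONH2 → C:1 H:2 O:1 N:1
  + COCH3 → C:2 H:3 O:1
Element totals:
  C: 7
  H: 11
  N: 1
  O: 2

C7H11NO2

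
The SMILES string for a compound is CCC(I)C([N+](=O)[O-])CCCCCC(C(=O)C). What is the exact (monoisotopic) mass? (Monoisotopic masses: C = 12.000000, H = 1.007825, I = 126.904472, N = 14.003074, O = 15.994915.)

355.0644

Atom tally by fragment:
  CH3 → C:1 H:3
  CH2 → C:1 H:2
  CH(I) → C:1 H:1 I:1
  CH(NO2) → C:1 H:1 N:1 O:2
  CH2 → C:1 H:2
  CH2 → C:1 H:2
  CH2 → C:1 H:2
  CH2 → C:1 H:2
  CH2 → C:1 H:2
  CH2COCH3 → C:3 H:5 O:1
Element totals:
  C: 12
  H: 22
  I: 1
  N: 1
  O: 3
Molecular formula: C12H22INO3.
  M = 12(12.0) + 22(1.007825) + 126.904472 + 14.003074 + 3(15.994915)
    = 144.000000 + 22.172150 + 126.904472 + 14.003074 + 47.984745 = 355.064441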